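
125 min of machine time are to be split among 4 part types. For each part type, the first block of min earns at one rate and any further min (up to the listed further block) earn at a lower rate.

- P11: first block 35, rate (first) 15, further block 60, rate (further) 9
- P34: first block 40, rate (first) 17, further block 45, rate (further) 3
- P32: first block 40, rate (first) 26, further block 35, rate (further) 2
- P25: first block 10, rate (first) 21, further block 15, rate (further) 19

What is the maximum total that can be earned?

2515

Rank every tier by rate: P32/tier1 26 > P25/tier1 21 > P25/tier2 19 > P34/tier1 17 > P11/tier1 15 > P11/tier2 9 > P34/tier2 3 > P32/tier2 2.
P32/tier1 (26): +40 — 85 left.
P25/tier1 (21): +10 — 75 left.
Fill P25 tier2 block (15 at 19) — 60 left.
P34/tier1 (17): +40 — 20 left.
P11/tier1: +20 of 35 at 15; pool empty.
Total = 26×40 + 21×10 + 19×15 + 17×40 + 15×20 = 2515.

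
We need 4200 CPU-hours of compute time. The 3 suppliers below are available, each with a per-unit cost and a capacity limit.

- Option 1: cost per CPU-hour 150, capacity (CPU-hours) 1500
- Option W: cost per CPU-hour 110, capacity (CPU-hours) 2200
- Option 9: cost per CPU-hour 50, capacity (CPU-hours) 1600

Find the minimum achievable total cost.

382000

Fill from the cheapest supplier first.
Option 9 at 50: take all 1600 CPU-hours → 2600 still needed.
Option W at 110: take all 2200 CPU-hours → 400 still needed.
Option 1 (150): take the remaining 400 → done.
Cost = 1600×50 + 2200×110 + 400×150 = 382000.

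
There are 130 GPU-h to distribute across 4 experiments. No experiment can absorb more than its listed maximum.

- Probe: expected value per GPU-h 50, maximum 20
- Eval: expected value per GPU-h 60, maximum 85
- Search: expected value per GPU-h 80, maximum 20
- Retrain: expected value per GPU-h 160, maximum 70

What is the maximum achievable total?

Highest expected value per GPU-h first: Retrain 160 > Search 80 > Eval 60 > Probe 50.
Give Retrain 70 to hit its cap of 70 — 60 left.
Search: +20 to 20 (cap) — 40 left.
Only 40 left; Eval takes them to reach 40.
Total = 60×40 + 80×20 + 160×70 = 15200.

15200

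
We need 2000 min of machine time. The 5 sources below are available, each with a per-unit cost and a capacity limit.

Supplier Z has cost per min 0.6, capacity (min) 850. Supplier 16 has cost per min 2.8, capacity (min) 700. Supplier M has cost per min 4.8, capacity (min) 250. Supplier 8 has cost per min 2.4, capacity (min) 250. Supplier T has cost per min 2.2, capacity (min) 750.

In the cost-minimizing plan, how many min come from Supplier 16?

150

Cheapest first:
Take 850 from Supplier Z at 0.6 ; need 1150 more.
Supplier T at 2.2: take all 750 min ; 400 still needed.
Supplier 8 at 2.4: take all 250 min ; 150 still needed.
Supplier 16 (2.8): take the remaining 150 ; done.
Supplier M: unused.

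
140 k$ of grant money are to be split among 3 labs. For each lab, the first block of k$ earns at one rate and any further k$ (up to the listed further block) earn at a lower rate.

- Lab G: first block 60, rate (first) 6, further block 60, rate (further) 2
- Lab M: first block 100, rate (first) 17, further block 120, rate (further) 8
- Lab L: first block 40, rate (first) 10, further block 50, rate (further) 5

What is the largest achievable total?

Order all 6 blocks by rate: Lab M/first 17 > Lab L/first 10 > Lab M/second 8 > Lab G/first 6 > Lab L/second 5 > Lab G/second 2.
Lab M first at 17: fill all 100 ; 40 left.
Lab L first at 10: fill all 40 ; 0 left.
Total = 17×100 + 10×40 = 2100.

2100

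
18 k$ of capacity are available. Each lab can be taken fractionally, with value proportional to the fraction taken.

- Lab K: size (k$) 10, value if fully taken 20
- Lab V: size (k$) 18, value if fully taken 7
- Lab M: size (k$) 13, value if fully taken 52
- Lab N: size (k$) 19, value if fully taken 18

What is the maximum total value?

Rank by value-to-size ratio: Lab M 52/13≈4, Lab K 20/10≈2, Lab N 18/19≈0.947, Lab V 7/18≈0.389.
All 13 k$ of Lab M fit (value 52) — 5 remain.
Fill the last 5 k$ with part of Lab K: 5/10 of it earns 10.
Total value = 62.

62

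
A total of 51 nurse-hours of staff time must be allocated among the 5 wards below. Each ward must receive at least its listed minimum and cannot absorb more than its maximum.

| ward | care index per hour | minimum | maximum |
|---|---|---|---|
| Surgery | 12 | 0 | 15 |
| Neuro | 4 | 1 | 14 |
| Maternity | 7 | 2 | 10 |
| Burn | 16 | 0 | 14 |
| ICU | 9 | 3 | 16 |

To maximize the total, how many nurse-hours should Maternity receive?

5

Meeting every minimum uses 0+1+2+0+3 = 6 nurse-hours, leaving 45.
Rank by care index per hour: Burn 16 > Surgery 12 > ICU 9 > Maternity 7 > Neuro 4.
Give Burn 14 more to hit its cap of 14 → 31 left.
Surgery: +15 to 15 (cap) → 16 left.
ICU: +13 to 16 (cap) → 3 left.
Only 3 left; Maternity takes them to reach 5.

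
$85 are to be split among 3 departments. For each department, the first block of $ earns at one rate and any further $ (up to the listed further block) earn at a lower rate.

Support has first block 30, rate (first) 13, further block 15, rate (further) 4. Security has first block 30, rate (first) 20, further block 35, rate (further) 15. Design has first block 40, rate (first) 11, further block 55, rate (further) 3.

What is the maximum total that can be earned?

1385

Order all 6 blocks by rate: Security/tier1 20 > Security/tier2 15 > Support/tier1 13 > Design/tier1 11 > Support/tier2 4 > Design/tier2 3.
Security/tier1 (20): +30 — 55 left.
Security tier2 at 15: fill all 35 — 20 left.
Support/tier1: +20 of 30 at 13; pool empty.
Total = 20×30 + 15×35 + 13×20 = 1385.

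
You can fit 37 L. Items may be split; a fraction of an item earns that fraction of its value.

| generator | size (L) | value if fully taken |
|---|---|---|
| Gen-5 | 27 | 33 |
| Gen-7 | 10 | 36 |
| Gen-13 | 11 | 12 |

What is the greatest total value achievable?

69

Rank by value-to-size ratio: Gen-7 36/10≈3.6, Gen-5 33/27≈1.22, Gen-13 12/11≈1.09.
Gen-7: take in full, 10 L for value 36 → 27 left.
Gen-5: take in full, 27 L for value 33 → 0 left.
Total value = 69.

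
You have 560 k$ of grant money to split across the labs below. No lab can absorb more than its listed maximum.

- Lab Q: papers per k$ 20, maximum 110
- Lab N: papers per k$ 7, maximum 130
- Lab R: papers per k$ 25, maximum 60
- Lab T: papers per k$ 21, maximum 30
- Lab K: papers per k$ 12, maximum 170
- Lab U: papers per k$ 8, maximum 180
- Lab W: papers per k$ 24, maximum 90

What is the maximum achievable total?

Order the labs by papers per k$: Lab R 25 > Lab W 24 > Lab T 21 > Lab Q 20 > Lab K 12 > Lab U 8 > Lab N 7.
Lab R takes 60 to reach its cap of 60 → 500 left.
Lab W takes 90 to reach its cap of 90 → 410 left.
Lab T: +30 to 30 (cap) → 380 left.
Lab Q: +110 to 110 (cap) → 270 left.
Lab K: +170 to 170 (cap) → 100 left.
Lab U: +100 (room for 180) → 100. Pool exhausted.
Total = 20×110 + 25×60 + 21×30 + 12×170 + 8×100 + 24×90 = 9330.

9330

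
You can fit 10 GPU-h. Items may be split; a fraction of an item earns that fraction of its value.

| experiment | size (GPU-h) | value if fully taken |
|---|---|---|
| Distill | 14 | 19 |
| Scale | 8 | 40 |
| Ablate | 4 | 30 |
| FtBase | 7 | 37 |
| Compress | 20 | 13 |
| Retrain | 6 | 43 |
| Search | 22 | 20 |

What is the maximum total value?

73

Rank by value-to-size ratio: Ablate 30/4≈7.5, Retrain 43/6≈7.17, FtBase 37/7≈5.29, Scale 40/8≈5, Distill 19/14≈1.36, Search 20/22≈0.909, Compress 13/20≈0.65.
Take all of Ablate (4 GPU-h, value 30) ; 6 GPU-h left.
All 6 GPU-h of Retrain fit (value 43) ; 0 remain.
Total value = 73.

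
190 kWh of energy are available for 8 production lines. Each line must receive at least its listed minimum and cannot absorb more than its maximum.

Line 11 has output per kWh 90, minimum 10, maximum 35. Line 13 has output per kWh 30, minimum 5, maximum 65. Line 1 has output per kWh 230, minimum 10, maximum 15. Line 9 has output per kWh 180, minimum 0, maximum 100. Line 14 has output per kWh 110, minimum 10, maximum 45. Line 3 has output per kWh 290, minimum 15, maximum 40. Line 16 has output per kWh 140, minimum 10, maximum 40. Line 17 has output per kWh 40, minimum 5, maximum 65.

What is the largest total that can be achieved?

Meeting every minimum uses 10+5+10+0+10+15+10+5 = 65 kWh, leaving 125.
Rank by output per kWh: Line 3 290 > Line 1 230 > Line 9 180 > Line 16 140 > Line 14 110 > Line 11 90 > Line 17 40 > Line 13 30.
Line 3 takes 25 more to reach its cap of 40 — 100 left.
Line 1: +5 to 15 (cap) — 95 left.
Line 9: +95 (room for 100) → 95. Pool exhausted.
Total = 90×10 + 30×5 + 230×15 + 180×95 + 110×10 + 290×40 + 140×10 + 40×5 = 35900.

35900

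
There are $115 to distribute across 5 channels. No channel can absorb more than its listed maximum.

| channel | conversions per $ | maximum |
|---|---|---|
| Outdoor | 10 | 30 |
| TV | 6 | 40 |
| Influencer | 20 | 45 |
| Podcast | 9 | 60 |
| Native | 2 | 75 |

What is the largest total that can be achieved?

Rank by conversions per $: Influencer 20 > Outdoor 10 > Podcast 9 > TV 6 > Native 2.
Influencer takes 45 to reach its cap of 45 ; 70 left.
Outdoor takes 30 to reach its cap of 30 ; 40 left.
Podcast has room for 60 but only 40 remain, so it gets 40.
Total = 10×30 + 20×45 + 9×40 = 1560.

1560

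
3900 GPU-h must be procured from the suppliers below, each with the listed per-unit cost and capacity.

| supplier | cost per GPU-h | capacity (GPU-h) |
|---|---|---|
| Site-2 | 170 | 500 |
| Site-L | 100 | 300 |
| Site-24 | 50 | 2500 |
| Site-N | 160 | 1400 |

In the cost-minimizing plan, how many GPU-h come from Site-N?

1100

Use suppliers in increasing cost order.
Site-24 (50): use full 2500 → 1400 GPU-h to go.
Take 300 from Site-L at 100 → need 1100 more.
Site-N at 160: take 1100 of its 1400 → requirement met.
Site-2: unused.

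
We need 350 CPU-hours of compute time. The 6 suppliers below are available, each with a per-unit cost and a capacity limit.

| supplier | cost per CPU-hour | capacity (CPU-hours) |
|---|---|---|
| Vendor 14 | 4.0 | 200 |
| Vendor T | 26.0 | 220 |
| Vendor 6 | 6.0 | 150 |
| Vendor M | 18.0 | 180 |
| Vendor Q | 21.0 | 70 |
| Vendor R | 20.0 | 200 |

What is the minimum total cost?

Fill from the cheapest supplier first.
Take 200 from Vendor 14 at 4.0 → need 150 more.
Vendor 6 at 6.0: take all 150 CPU-hours → 0 still needed.
Vendor M, Vendor R, Vendor Q, Vendor T: unused.
Cost = 200×4.0 + 150×6.0 = 1700.

1700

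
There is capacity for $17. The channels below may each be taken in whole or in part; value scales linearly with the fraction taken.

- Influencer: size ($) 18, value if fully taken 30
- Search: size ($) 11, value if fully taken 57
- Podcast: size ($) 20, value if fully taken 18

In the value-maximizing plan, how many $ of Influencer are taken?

6

Rank by value-to-size ratio: Search 57/11≈5.18, Influencer 30/18≈1.67, Podcast 18/20≈0.9.
Take all of Search (11 $, value 57) → 6 $ left.
Fill the last 6 $ with part of Influencer: 6/18 of it earns 10.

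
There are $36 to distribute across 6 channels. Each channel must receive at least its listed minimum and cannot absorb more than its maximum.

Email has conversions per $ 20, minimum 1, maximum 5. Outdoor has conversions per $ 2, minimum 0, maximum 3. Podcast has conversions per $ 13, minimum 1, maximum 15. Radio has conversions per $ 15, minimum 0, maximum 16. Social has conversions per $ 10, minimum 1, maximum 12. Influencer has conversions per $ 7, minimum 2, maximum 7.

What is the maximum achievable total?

520

Meeting every minimum uses 1+0+1+0+1+2 = 5 $, leaving 31.
Order the channels by conversions per $: Email 20 > Radio 15 > Podcast 13 > Social 10 > Influencer 7 > Outdoor 2.
Email: +4 to 5 (cap) ; 27 left.
Radio: +16 to 16 (cap) ; 11 left.
Podcast: +11 (room for 14) → 12. Pool exhausted.
Total = 20×5 + 13×12 + 15×16 + 10×1 + 7×2 = 520.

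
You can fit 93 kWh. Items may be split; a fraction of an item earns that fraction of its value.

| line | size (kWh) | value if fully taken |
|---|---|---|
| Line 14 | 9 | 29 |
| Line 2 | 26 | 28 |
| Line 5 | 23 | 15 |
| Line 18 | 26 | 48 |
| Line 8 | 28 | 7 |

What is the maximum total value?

Sort by value density: Line 14 29/9≈3.22, Line 18 48/26≈1.85, Line 2 28/26≈1.08, Line 5 15/23≈0.652, Line 8 7/28≈0.25.
Line 14: take in full, 9 kWh for value 29 → 84 left.
Line 18: take in full, 26 kWh for value 48 → 58 left.
Take all of Line 2 (26 kWh, value 28) → 32 kWh left.
Line 5: take in full, 23 kWh for value 15 → 9 left.
Only 9 kWh remain; take 9/28 of Line 8 for value 7×9/28 = 2.25.
Total value = 122.25.

122.25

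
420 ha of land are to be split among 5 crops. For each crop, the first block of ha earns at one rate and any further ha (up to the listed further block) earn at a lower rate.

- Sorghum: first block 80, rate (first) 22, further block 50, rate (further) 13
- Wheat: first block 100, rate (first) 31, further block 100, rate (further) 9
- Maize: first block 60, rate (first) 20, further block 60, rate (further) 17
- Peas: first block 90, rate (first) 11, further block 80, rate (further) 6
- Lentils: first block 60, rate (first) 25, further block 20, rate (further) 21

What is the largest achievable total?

Treat each block as its own option and order by rate: Wheat/first 31 > Lentils/first 25 > Sorghum/first 22 > Lentils/second 21 > Maize/first 20 > Maize/second 17 > Sorghum/second 13 > Peas/first 11 > Wheat/second 9 > Peas/second 6.
Fill Wheat first block (100 at 31) → 320 left.
Fill Lentils first block (60 at 25) → 260 left.
Fill Sorghum first block (80 at 22) → 180 left.
Fill Lentils second block (20 at 21) → 160 left.
Fill Maize first block (60 at 20) → 100 left.
Fill Maize second block (60 at 17) → 40 left.
Sorghum/second: +40 of 50 at 13; pool empty.
Total = 31×100 + 25×60 + 22×80 + 21×20 + 20×60 + 17×60 + 13×40 = 9520.

9520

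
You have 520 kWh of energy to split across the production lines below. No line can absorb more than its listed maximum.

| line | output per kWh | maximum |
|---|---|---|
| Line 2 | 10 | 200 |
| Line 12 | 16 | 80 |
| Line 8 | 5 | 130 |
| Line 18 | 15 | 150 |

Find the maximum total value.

Order the production lines by output per kWh: Line 12 16 > Line 18 15 > Line 2 10 > Line 8 5.
Line 12 takes 80 to reach its cap of 80 ; 440 left.
Line 18: +150 to 150 (cap) ; 290 left.
Line 2: +200 to 200 (cap) ; 90 left.
Line 8 has room for 130 but only 90 remain, so it gets 90.
Total = 10×200 + 16×80 + 5×90 + 15×150 = 5980.

5980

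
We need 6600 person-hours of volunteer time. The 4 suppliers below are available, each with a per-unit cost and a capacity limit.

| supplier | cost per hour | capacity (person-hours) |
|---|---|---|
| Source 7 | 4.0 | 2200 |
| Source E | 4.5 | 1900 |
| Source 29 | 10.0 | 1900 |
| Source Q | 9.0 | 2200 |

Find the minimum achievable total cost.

Use suppliers in increasing cost order.
Source 7 (4.0): use full 2200 ; 4400 person-hours to go.
Source E at 4.5: take all 1900 person-hours ; 2500 still needed.
Take 2200 from Source Q at 9.0 ; need 300 more.
Source 29 at 10.0: take 300 of its 1900 ; requirement met.
Cost = 2200×4.0 + 1900×4.5 + 2200×9.0 + 300×10.0 = 40150.

40150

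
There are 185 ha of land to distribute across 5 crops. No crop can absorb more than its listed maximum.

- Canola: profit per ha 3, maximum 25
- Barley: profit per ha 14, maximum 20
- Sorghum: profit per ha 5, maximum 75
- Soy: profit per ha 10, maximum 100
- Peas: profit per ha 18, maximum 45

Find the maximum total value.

Order the crops by profit per ha: Peas 18 > Barley 14 > Soy 10 > Sorghum 5 > Canola 3.
Give Peas 45 to hit its cap of 45 — 140 left.
Give Barley 20 to hit its cap of 20 — 120 left.
Give Soy 100 to hit its cap of 100 — 20 left.
Only 20 left; Sorghum takes them to reach 20.
Total = 14×20 + 5×20 + 10×100 + 18×45 = 2190.

2190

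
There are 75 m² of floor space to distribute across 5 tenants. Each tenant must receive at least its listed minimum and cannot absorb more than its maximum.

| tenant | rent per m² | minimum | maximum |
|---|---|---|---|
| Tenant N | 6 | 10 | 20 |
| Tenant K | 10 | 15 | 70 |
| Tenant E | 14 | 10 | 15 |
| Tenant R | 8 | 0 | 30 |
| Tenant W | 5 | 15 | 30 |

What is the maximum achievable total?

695

Meeting every minimum uses 10+15+10+0+15 = 50 m², leaving 25.
Order the tenants by rent per m²: Tenant E 14 > Tenant K 10 > Tenant R 8 > Tenant N 6 > Tenant W 5.
Tenant E: +5 to 15 (cap) ; 20 left.
Only 20 left; Tenant K takes them to reach 35.
Total = 6×10 + 10×35 + 14×15 + 5×15 = 695.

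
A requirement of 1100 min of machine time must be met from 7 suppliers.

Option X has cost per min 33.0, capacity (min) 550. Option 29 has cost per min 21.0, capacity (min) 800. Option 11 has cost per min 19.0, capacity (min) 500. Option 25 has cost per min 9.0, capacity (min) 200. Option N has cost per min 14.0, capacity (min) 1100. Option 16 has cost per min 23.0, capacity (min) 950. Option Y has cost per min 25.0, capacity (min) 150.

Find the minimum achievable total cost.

14400

Use suppliers in increasing cost order.
Option 25 (9.0): use full 200 — 900 min to go.
Take 900 from Option N at 14.0 to finish.
Option 11, Option 29, Option 16, Option Y, Option X: unused.
Cost = 200×9.0 + 900×14.0 = 14400.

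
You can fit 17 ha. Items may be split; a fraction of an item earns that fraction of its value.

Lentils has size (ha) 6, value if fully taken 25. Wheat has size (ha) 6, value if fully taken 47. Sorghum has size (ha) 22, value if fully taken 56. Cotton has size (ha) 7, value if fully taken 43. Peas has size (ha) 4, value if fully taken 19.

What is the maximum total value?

109

Best value per unit of size first: Wheat 47/6≈7.83, Cotton 43/7≈6.14, Peas 19/4≈4.75, Lentils 25/6≈4.17, Sorghum 56/22≈2.55.
All 6 ha of Wheat fit (value 47) ; 11 remain.
Take all of Cotton (7 ha, value 43) ; 4 ha left.
Peas: take in full, 4 ha for value 19 ; 0 left.
Total value = 109.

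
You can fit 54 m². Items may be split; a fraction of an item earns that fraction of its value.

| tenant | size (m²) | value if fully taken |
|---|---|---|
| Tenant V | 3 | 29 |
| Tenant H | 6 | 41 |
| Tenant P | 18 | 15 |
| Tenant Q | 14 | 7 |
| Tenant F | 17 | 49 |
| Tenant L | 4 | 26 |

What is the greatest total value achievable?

Best value per unit of size first: Tenant V 29/3≈9.67, Tenant H 41/6≈6.83, Tenant L 26/4≈6.5, Tenant F 49/17≈2.88, Tenant P 15/18≈0.833, Tenant Q 7/14≈0.5.
All 3 m² of Tenant V fit (value 29) — 51 remain.
Take all of Tenant H (6 m², value 41) — 45 m² left.
Take all of Tenant L (4 m², value 26) — 41 m² left.
Take all of Tenant F (17 m², value 49) — 24 m² left.
Tenant P: take in full, 18 m² for value 15 — 6 left.
Fill the last 6 m² with part of Tenant Q: 6/14 of it earns 3.
Total value = 163.

163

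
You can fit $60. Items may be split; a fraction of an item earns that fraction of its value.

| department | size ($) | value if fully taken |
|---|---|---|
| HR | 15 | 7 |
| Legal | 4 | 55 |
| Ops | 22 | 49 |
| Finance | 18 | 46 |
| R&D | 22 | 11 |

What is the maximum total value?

Sort by value density: Legal 55/4≈13.8, Finance 46/18≈2.56, Ops 49/22≈2.23, R&D 11/22≈0.5, HR 7/15≈0.467.
Legal: take in full, 4 $ for value 55 — 56 left.
All 18 $ of Finance fit (value 46) — 38 remain.
Ops: take in full, 22 $ for value 49 — 16 left.
16 $ left: a 16/22 share of R&D gives 11×16/22 = 8.
Total value = 158.

158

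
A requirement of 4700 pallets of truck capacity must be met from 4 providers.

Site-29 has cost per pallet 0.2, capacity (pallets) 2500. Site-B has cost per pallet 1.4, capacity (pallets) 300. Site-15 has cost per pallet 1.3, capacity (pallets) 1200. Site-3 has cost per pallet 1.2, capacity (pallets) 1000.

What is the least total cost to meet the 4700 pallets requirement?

Cheapest first:
Site-29 (0.2): use full 2500 → 2200 pallets to go.
Site-3 at 1.2: take all 1000 pallets → 1200 still needed.
Site-15 at 1.3: take all 1200 pallets → 0 still needed.
Site-B: unused.
Cost = 2500×0.2 + 1000×1.2 + 1200×1.3 = 3260.

3260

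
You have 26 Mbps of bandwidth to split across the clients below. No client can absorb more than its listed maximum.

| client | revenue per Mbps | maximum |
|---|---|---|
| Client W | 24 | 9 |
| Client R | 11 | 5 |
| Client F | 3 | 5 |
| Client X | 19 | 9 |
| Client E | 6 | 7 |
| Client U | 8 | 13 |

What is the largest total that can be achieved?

Highest revenue per Mbps first: Client W 24 > Client X 19 > Client R 11 > Client U 8 > Client E 6 > Client F 3.
Give Client W 9 to hit its cap of 9 ; 17 left.
Client X takes 9 to reach its cap of 9 ; 8 left.
Client R: +5 to 5 (cap) ; 3 left.
Client U: +3 (room for 13) → 3. Pool exhausted.
Total = 24×9 + 11×5 + 19×9 + 8×3 = 466.

466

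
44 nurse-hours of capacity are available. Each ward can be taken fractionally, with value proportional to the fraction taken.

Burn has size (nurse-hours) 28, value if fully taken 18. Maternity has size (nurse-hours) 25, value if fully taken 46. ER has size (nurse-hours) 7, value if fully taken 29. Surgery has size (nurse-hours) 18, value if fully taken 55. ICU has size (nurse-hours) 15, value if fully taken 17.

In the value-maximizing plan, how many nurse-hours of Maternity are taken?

Sort by value density: ER 29/7≈4.14, Surgery 55/18≈3.06, Maternity 46/25≈1.84, ICU 17/15≈1.13, Burn 18/28≈0.643.
Take all of ER (7 nurse-hours, value 29) ; 37 nurse-hours left.
Take all of Surgery (18 nurse-hours, value 55) ; 19 nurse-hours left.
Fill the last 19 nurse-hours with part of Maternity: 19/25 of it earns 34.96.

19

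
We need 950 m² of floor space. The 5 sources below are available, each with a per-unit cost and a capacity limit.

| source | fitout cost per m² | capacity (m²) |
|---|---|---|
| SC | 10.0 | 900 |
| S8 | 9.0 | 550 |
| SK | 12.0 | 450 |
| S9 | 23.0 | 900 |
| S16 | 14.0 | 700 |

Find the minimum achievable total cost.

8950

Fill from the cheapest source first.
S8 at 9.0: take all 550 m² ; 400 still needed.
SC at 10.0: take 400 of its 900 ; requirement met.
SK, S16, S9: unused.
Cost = 550×9.0 + 400×10.0 = 8950.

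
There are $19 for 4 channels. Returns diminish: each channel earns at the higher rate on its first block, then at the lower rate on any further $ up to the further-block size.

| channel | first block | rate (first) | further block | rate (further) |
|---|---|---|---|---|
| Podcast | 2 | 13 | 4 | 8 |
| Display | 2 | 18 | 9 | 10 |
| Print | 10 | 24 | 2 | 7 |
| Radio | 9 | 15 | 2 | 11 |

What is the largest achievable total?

381

Rank every tier by rate: Print/tier1 24 > Display/tier1 18 > Radio/tier1 15 > Podcast/tier1 13 > Radio/tier2 11 > Display/tier2 10 > Podcast/tier2 8 > Print/tier2 7.
Print/tier1 (24): +10 ; 9 left.
Display tier1 at 18: fill all 2 ; 7 left.
7 remain; put them into Radio tier1 at 15.
Total = 24×10 + 18×2 + 15×7 = 381.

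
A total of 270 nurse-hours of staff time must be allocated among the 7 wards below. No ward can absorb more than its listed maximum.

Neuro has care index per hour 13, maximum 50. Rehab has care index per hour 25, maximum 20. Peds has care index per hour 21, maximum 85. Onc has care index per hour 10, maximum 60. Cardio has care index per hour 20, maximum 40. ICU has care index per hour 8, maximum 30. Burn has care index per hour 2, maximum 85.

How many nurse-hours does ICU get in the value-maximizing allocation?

Rank by care index per hour: Rehab 25 > Peds 21 > Cardio 20 > Neuro 13 > Onc 10 > ICU 8 > Burn 2.
Give Rehab 20 to hit its cap of 20 → 250 left.
Peds: +85 to 85 (cap) → 165 left.
Give Cardio 40 to hit its cap of 40 → 125 left.
Neuro takes 50 to reach its cap of 50 → 75 left.
Onc: +60 to 60 (cap) → 15 left.
ICU: +15 (room for 30) → 15. Pool exhausted.

15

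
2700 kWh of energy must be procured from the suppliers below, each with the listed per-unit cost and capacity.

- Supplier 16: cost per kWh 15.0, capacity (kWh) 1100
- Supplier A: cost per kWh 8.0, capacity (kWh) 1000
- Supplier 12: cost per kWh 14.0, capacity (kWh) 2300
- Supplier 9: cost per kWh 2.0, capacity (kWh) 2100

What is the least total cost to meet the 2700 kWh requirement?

9000

Use suppliers in increasing cost order.
Supplier 9 (2.0): use full 2100 ; 600 kWh to go.
Supplier A (8.0): take the remaining 600 ; done.
Supplier 12, Supplier 16: unused.
Cost = 2100×2.0 + 600×8.0 = 9000.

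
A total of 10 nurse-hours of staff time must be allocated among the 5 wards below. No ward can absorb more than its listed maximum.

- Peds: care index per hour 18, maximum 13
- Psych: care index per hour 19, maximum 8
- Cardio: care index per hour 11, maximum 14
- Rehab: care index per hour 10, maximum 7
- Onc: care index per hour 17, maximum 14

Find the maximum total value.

Rank by care index per hour: Psych 19 > Peds 18 > Onc 17 > Cardio 11 > Rehab 10.
Psych takes 8 to reach its cap of 8 — 2 left.
Peds: +2 (room for 13) → 2. Pool exhausted.
Total = 18×2 + 19×8 = 188.

188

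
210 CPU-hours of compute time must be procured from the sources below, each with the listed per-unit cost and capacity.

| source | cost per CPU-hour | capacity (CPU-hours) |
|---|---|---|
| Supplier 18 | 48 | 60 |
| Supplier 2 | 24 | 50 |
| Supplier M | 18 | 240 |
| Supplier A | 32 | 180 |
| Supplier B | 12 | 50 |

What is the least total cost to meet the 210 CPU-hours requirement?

Use sources in increasing cost order.
Supplier B at 12: take all 50 CPU-hours → 160 still needed.
Supplier M at 18: take 160 of its 240 → requirement met.
Supplier 2, Supplier A, Supplier 18: unused.
Cost = 50×12 + 160×18 = 3480.

3480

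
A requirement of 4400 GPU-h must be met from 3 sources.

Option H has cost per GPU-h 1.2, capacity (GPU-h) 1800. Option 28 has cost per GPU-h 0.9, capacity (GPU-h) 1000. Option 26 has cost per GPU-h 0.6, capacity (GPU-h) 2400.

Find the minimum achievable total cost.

3540

Cheapest first:
Option 26 at 0.6: take all 2400 GPU-h → 2000 still needed.
Option 28 at 0.9: take all 1000 GPU-h → 1000 still needed.
Take 1000 from Option H at 1.2 to finish.
Cost = 2400×0.6 + 1000×0.9 + 1000×1.2 = 3540.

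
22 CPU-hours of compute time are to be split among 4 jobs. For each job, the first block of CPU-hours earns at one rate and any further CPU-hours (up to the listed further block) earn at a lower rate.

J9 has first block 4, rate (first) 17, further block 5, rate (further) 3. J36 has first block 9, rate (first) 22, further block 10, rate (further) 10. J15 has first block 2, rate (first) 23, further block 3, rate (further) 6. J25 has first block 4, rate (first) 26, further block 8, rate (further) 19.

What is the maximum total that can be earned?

Rank every tier by rate: J25/first 26 > J15/first 23 > J36/first 22 > J25/second 19 > J9/first 17 > J36/second 10 > J15/second 6 > J9/second 3.
J25 first at 26: fill all 4 ; 18 left.
J15 first at 23: fill all 2 ; 16 left.
J36 first at 22: fill all 9 ; 7 left.
J25/second: +7 of 8 at 19; pool empty.
Total = 26×4 + 23×2 + 22×9 + 19×7 = 481.

481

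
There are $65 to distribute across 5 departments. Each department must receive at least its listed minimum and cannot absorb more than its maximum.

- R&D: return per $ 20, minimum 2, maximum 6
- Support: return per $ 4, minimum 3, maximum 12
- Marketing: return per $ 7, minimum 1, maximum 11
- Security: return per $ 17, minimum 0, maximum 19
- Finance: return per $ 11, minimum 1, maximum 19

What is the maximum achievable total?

769

Meeting every minimum uses 2+3+1+0+1 = 7 $, leaving 58.
Order the departments by return per $: R&D 20 > Security 17 > Finance 11 > Marketing 7 > Support 4.
Give R&D 4 more to hit its cap of 6 ; 54 left.
Security takes 19 more to reach its cap of 19 ; 35 left.
Give Finance 18 more to hit its cap of 19 ; 17 left.
Give Marketing 10 more to hit its cap of 11 ; 7 left.
Only 7 left; Support takes them to reach 10.
Total = 20×6 + 4×10 + 7×11 + 17×19 + 11×19 = 769.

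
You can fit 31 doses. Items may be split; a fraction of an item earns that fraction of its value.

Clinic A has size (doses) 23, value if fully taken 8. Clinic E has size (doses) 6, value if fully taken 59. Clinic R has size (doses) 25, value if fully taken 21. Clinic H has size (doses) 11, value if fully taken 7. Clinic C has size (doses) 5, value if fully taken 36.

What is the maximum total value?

Sort by value density: Clinic E 59/6≈9.83, Clinic C 36/5≈7.2, Clinic R 21/25≈0.84, Clinic H 7/11≈0.636, Clinic A 8/23≈0.348.
All 6 doses of Clinic E fit (value 59) ; 25 remain.
All 5 doses of Clinic C fit (value 36) ; 20 remain.
20 doses left: a 20/25 share of Clinic R gives 21×20/25 = 16.8.
Total value = 111.8.

111.8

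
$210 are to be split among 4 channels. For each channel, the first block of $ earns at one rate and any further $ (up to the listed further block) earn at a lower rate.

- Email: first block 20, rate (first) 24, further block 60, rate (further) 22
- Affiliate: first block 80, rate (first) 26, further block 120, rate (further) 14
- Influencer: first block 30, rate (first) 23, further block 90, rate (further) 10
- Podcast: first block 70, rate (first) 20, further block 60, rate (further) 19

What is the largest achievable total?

Treat each block as its own option and order by rate: Affiliate/first 26 > Email/first 24 > Influencer/first 23 > Email/second 22 > Podcast/first 20 > Podcast/second 19 > Affiliate/second 14 > Influencer/second 10.
Affiliate first at 26: fill all 80 ; 130 left.
Fill Email first block (20 at 24) ; 110 left.
Influencer/first (23): +30 ; 80 left.
Email second at 22: fill all 60 ; 20 left.
Podcast first at 20: only 20 left, fill 20.
Total = 26×80 + 24×20 + 23×30 + 22×60 + 20×20 = 4970.

4970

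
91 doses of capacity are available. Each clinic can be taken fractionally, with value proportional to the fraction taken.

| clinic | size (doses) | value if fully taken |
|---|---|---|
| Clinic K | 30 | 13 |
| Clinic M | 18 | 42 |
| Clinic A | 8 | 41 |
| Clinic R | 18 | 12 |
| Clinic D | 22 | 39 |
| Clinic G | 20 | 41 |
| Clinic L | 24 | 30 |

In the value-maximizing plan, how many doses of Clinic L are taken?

Sort by value density: Clinic A 41/8≈5.12, Clinic M 42/18≈2.33, Clinic G 41/20≈2.05, Clinic D 39/22≈1.77, Clinic L 30/24≈1.25, Clinic R 12/18≈0.667, Clinic K 13/30≈0.433.
Take all of Clinic A (8 doses, value 41) — 83 doses left.
Take all of Clinic M (18 doses, value 42) — 65 doses left.
Take all of Clinic G (20 doses, value 41) — 45 doses left.
All 22 doses of Clinic D fit (value 39) — 23 remain.
Only 23 doses remain; take 23/24 of Clinic L for value 30×23/24 = 28.75.

23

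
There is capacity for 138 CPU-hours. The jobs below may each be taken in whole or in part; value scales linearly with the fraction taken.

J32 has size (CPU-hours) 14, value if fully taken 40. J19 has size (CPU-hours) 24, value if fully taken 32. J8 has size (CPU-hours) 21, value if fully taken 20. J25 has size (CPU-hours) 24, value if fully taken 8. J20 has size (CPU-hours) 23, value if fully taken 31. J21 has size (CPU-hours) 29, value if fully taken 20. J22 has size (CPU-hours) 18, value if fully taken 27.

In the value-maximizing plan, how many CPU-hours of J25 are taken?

Best value per unit of size first: J32 40/14≈2.86, J22 27/18≈1.5, J20 31/23≈1.35, J19 32/24≈1.33, J8 20/21≈0.952, J21 20/29≈0.69, J25 8/24≈0.333.
Take all of J32 (14 CPU-hours, value 40) → 124 CPU-hours left.
J22: take in full, 18 CPU-hours for value 27 → 106 left.
All 23 CPU-hours of J20 fit (value 31) → 83 remain.
All 24 CPU-hours of J19 fit (value 32) → 59 remain.
J8: take in full, 21 CPU-hours for value 20 → 38 left.
J21: take in full, 29 CPU-hours for value 20 → 9 left.
9 CPU-hours left: a 9/24 share of J25 gives 8×9/24 = 3.

9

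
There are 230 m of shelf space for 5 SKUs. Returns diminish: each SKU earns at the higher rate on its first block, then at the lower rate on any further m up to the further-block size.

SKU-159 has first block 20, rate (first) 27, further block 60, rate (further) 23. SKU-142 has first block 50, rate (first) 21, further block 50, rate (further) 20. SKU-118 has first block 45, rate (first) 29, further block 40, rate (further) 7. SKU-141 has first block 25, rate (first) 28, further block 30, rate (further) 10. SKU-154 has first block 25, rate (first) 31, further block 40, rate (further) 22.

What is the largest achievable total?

Rank every tier by rate: SKU-154/tier1 31 > SKU-118/tier1 29 > SKU-141/tier1 28 > SKU-159/tier1 27 > SKU-159/tier2 23 > SKU-154/tier2 22 > SKU-142/tier1 21 > SKU-142/tier2 20 > SKU-141/tier2 10 > SKU-118/tier2 7.
Fill SKU-154 tier1 block (25 at 31) → 205 left.
Fill SKU-118 tier1 block (45 at 29) → 160 left.
SKU-141 tier1 at 28: fill all 25 → 135 left.
Fill SKU-159 tier1 block (20 at 27) → 115 left.
Fill SKU-159 tier2 block (60 at 23) → 55 left.
Fill SKU-154 tier2 block (40 at 22) → 15 left.
SKU-142 tier1 at 21: only 15 left, fill 15.
Total = 31×25 + 29×45 + 28×25 + 27×20 + 23×60 + 22×40 + 21×15 = 5895.

5895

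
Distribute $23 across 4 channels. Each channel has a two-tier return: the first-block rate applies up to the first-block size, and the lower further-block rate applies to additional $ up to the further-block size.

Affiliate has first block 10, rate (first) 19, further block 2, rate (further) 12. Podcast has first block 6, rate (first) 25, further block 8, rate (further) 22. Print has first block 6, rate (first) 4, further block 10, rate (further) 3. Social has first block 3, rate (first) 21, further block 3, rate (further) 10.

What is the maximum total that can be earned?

Rank every tier by rate: Podcast/first 25 > Podcast/second 22 > Social/first 21 > Affiliate/first 19 > Affiliate/second 12 > Social/second 10 > Print/first 4 > Print/second 3.
Podcast/first (25): +6 — 17 left.
Fill Podcast second block (8 at 22) — 9 left.
Social first at 21: fill all 3 — 6 left.
Affiliate first at 19: only 6 left, fill 6.
Total = 25×6 + 22×8 + 21×3 + 19×6 = 503.

503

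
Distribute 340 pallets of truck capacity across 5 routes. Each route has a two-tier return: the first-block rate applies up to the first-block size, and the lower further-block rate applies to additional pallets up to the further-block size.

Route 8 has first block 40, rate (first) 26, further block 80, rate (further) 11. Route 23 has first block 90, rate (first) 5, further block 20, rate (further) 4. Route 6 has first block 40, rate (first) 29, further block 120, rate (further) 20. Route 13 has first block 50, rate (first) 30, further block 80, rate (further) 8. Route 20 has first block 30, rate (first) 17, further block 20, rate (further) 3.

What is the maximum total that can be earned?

Order all 10 blocks by rate: Route 13/T1 30 > Route 6/T1 29 > Route 8/T1 26 > Route 6/T2 20 > Route 20/T1 17 > Route 8/T2 11 > Route 13/T2 8 > Route 23/T1 5 > Route 23/T2 4 > Route 20/T2 3.
Route 13 T1 at 30: fill all 50 ; 290 left.
Fill Route 6 T1 block (40 at 29) ; 250 left.
Fill Route 8 T1 block (40 at 26) ; 210 left.
Fill Route 6 T2 block (120 at 20) ; 90 left.
Route 20/T1 (17): +30 ; 60 left.
Route 8/T2: +60 of 80 at 11; pool empty.
Total = 30×50 + 29×40 + 26×40 + 20×120 + 17×30 + 11×60 = 7270.

7270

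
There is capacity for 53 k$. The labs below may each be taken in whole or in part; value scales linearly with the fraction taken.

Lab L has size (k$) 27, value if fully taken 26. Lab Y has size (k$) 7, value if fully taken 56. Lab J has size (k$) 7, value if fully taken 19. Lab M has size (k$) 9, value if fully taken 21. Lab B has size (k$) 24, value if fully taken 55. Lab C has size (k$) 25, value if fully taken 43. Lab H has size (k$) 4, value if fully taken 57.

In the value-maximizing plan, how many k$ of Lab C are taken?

Rank by value-to-size ratio: Lab H 57/4≈14.2, Lab Y 56/7≈8, Lab J 19/7≈2.71, Lab M 21/9≈2.33, Lab B 55/24≈2.29, Lab C 43/25≈1.72, Lab L 26/27≈0.963.
Take all of Lab H (4 k$, value 57) → 49 k$ left.
All 7 k$ of Lab Y fit (value 56) → 42 remain.
Lab J: take in full, 7 k$ for value 19 → 35 left.
Lab M: take in full, 9 k$ for value 21 → 26 left.
Take all of Lab B (24 k$, value 55) → 2 k$ left.
Fill the last 2 k$ with part of Lab C: 2/25 of it earns 3.44.

2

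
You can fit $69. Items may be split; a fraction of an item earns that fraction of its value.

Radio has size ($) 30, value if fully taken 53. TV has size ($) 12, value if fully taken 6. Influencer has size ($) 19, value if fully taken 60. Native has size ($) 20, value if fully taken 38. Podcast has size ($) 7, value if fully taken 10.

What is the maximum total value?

Sort by value density: Influencer 60/19≈3.16, Native 38/20≈1.9, Radio 53/30≈1.77, Podcast 10/7≈1.43, TV 6/12≈0.5.
Influencer: take in full, 19 $ for value 60 — 50 left.
Take all of Native (20 $, value 38) — 30 $ left.
Radio: take in full, 30 $ for value 53 — 0 left.
Total value = 151.

151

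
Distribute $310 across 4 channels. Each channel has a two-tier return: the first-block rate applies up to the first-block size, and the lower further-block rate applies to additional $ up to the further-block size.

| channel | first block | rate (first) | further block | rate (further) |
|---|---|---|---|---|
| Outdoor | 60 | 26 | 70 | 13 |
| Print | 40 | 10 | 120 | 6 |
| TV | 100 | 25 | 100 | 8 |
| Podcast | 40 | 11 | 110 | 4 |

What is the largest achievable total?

5810

Order all 8 blocks by rate: Outdoor/tier1 26 > TV/tier1 25 > Outdoor/tier2 13 > Podcast/tier1 11 > Print/tier1 10 > TV/tier2 8 > Print/tier2 6 > Podcast/tier2 4.
Fill Outdoor tier1 block (60 at 26) ; 250 left.
Fill TV tier1 block (100 at 25) ; 150 left.
Fill Outdoor tier2 block (70 at 13) ; 80 left.
Podcast/tier1 (11): +40 ; 40 left.
Print tier1 at 10: fill all 40 ; 0 left.
Total = 26×60 + 25×100 + 13×70 + 11×40 + 10×40 = 5810.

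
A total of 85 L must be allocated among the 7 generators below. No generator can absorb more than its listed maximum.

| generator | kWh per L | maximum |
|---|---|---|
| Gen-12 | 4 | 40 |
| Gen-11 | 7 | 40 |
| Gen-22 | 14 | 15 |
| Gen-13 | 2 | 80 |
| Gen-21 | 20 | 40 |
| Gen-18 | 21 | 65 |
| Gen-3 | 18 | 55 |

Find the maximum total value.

1765

Order the generators by kWh per L: Gen-18 21 > Gen-21 20 > Gen-3 18 > Gen-22 14 > Gen-11 7 > Gen-12 4 > Gen-13 2.
Gen-18: +65 to 65 (cap) → 20 left.
Only 20 left; Gen-21 takes them to reach 20.
Total = 20×20 + 21×65 = 1765.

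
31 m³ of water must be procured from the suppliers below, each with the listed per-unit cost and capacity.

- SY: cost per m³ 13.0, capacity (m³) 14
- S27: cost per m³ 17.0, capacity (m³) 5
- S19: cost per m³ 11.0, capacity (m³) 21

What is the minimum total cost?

Fill from the cheapest supplier first.
S19 (11.0): use full 21 ; 10 m³ to go.
SY (13.0): take the remaining 10 ; done.
S27: unused.
Cost = 21×11.0 + 10×13.0 = 361.

361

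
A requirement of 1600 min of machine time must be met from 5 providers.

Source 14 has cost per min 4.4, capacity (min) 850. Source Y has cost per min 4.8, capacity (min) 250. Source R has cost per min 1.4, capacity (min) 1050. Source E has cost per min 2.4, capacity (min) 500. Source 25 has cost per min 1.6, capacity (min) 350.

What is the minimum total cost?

2510

Use providers in increasing cost order.
Take 1050 from Source R at 1.4 ; need 550 more.
Source 25 at 1.6: take all 350 min ; 200 still needed.
Source E (2.4): take the remaining 200 ; done.
Source 14, Source Y: unused.
Cost = 1050×1.4 + 350×1.6 + 200×2.4 = 2510.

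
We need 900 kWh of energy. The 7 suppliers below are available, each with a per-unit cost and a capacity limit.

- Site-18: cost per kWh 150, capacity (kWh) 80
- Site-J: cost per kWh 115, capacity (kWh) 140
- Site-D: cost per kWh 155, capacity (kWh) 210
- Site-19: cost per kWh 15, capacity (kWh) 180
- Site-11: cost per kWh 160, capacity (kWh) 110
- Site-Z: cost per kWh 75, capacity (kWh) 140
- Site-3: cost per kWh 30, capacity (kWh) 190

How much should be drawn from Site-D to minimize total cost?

Use suppliers in increasing cost order.
Site-19 (15): use full 180 — 720 kWh to go.
Site-3 at 30: take all 190 kWh — 530 still needed.
Site-Z (75): use full 140 — 390 kWh to go.
Take 140 from Site-J at 115 — need 250 more.
Take 80 from Site-18 at 150 — need 170 more.
Site-D at 155: take 170 of its 210 — requirement met.
Site-11: unused.

170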